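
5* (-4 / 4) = -5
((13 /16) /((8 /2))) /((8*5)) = 13 /2560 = 0.01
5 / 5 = 1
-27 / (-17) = 1.59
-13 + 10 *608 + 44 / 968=133475 / 22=6067.05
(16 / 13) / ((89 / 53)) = 848 / 1157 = 0.73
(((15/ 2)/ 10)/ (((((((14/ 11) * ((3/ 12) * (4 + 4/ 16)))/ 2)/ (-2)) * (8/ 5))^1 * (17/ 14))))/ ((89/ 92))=-30360/ 25721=-1.18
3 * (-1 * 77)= -231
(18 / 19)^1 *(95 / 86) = 45 / 43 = 1.05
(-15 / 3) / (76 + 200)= -5 / 276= -0.02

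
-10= -10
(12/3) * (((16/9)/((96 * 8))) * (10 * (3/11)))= 5/198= 0.03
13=13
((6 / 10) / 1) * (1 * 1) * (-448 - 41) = -1467 / 5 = -293.40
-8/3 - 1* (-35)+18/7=733/21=34.90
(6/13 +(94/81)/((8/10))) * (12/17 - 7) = -430889/35802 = -12.04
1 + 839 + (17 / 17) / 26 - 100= 19241 / 26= 740.04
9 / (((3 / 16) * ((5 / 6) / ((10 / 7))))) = 576 / 7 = 82.29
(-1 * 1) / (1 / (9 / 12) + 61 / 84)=-0.49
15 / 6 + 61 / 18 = 5.89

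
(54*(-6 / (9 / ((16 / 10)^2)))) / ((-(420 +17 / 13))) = 29952 / 136925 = 0.22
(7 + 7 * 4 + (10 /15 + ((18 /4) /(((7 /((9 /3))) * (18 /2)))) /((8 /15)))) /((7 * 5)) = 12119 /11760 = 1.03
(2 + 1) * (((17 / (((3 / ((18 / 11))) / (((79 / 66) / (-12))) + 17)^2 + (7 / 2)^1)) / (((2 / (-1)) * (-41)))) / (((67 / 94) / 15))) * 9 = 1346370930 / 61760801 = 21.80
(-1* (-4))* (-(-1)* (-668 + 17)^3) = -1103577804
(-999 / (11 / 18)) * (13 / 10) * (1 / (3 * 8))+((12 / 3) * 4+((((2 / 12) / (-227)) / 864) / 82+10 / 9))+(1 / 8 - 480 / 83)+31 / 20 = -75.54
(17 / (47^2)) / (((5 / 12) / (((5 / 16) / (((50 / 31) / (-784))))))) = -154938 / 55225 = -2.81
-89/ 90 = -0.99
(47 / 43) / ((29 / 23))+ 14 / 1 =18539 / 1247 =14.87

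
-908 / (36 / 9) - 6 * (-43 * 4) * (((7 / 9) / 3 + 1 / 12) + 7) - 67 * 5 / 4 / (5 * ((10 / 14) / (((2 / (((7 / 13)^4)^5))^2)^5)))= -948915932994200769465350269398294454263541473510129714970426990807356988652328159018295243107621475533509713908801111131830246821642375451086028441328998845418962802983049340439530900373469131644063784606657600118599834022862543 / 67254674729878010410835783218822373527409069251094359242536614825940094219155971618549602524417340323312562310194940591118977587923680229066683420290041677722669360771435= -14109293321325709374388590000000000000000000000000000000000.00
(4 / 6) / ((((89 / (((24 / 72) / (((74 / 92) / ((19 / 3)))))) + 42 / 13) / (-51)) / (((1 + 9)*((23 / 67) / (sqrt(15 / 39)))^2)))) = -5313280232 / 1894308621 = -2.80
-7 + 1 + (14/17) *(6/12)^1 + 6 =7/17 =0.41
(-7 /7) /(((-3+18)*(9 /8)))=-8 /135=-0.06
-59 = -59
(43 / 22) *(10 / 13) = 215 / 143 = 1.50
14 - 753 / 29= -347 / 29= -11.97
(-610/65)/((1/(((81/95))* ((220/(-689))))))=434808/170183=2.55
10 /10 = 1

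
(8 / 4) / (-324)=-0.01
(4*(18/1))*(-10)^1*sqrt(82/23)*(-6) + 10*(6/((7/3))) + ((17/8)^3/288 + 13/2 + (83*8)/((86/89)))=31930495133/44384256 + 4320*sqrt(1886)/23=8876.34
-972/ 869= -1.12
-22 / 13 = -1.69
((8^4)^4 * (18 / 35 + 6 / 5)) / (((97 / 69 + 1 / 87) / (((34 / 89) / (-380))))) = -14362401424149577728 / 41962165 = -342270267135.87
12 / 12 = 1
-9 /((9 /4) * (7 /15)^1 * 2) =-30 /7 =-4.29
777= 777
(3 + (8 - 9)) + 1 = 3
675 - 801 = -126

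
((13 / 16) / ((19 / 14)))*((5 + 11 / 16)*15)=124215 / 2432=51.08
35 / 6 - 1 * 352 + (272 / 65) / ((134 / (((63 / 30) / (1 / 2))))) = -45209539 / 130650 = -346.04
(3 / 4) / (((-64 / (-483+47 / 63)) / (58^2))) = 12775631 / 672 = 19011.36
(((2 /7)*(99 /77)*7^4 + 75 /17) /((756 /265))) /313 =0.99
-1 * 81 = -81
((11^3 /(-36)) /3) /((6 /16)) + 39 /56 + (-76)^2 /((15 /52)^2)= 7867977391 /113400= 69382.52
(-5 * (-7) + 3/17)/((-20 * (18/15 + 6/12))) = -299/289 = -1.03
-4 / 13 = -0.31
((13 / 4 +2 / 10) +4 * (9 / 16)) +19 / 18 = 304 / 45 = 6.76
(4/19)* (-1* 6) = -24/19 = -1.26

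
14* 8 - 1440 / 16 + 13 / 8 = 189 / 8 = 23.62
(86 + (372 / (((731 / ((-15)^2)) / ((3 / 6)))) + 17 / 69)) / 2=7237831 / 100878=71.75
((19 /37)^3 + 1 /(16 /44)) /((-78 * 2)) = -194873 /10535824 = -0.02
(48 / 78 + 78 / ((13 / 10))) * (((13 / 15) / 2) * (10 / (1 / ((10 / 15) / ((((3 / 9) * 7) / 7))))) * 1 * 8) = 4202.67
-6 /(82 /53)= -3.88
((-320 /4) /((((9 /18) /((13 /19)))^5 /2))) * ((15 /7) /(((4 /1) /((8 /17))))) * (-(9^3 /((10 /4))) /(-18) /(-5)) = 184779159552 /294655781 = 627.10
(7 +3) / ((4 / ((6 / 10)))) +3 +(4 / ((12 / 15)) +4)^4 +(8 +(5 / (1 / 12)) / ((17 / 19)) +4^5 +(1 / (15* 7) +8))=27391069 / 3570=7672.57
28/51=0.55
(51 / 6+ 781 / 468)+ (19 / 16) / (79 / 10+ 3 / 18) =2336701 / 226512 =10.32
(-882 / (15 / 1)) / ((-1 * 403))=294 / 2015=0.15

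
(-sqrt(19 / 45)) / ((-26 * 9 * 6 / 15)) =sqrt(95) / 1404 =0.01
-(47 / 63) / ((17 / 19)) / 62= -893 / 66402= -0.01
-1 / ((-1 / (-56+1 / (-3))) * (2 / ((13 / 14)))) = -2197 / 84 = -26.15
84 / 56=3 / 2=1.50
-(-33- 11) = 44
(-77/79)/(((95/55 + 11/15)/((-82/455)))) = 14883/208481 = 0.07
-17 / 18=-0.94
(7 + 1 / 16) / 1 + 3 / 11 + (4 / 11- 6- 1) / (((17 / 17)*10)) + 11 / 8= 7081 / 880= 8.05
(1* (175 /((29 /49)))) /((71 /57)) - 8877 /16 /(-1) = 26098143 /32944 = 792.20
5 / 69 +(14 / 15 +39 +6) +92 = 47612 / 345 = 138.01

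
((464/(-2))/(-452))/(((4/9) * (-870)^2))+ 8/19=5243219/12452600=0.42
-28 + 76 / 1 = 48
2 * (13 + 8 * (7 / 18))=290 / 9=32.22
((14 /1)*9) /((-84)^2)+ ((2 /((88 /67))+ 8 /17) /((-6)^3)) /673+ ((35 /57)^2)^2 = 47613407786573 /297580255134624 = 0.16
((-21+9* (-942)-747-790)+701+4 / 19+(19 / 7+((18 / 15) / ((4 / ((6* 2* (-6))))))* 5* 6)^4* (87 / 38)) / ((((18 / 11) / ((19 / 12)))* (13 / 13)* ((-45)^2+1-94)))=398393541962204855 / 2003932224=198805896.32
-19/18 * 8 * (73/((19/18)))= -584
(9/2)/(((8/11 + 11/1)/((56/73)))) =924/3139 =0.29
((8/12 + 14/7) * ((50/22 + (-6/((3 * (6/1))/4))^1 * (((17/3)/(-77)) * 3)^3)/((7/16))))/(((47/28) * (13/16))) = 25660432384/2510474967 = 10.22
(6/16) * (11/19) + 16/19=161/152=1.06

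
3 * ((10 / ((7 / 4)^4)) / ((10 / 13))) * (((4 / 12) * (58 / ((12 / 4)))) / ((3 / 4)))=772096 / 21609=35.73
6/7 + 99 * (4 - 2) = 198.86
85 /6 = 14.17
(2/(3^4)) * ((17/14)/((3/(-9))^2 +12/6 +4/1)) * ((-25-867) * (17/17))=-15164/3465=-4.38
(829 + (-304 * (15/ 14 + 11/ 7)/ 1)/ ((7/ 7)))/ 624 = 179/ 4368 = 0.04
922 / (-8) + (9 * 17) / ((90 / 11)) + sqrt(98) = -1931 / 20 + 7 * sqrt(2) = -86.65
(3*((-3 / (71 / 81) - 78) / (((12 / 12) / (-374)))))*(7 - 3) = 25945128 / 71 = 365424.34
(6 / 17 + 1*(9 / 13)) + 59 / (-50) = -1489 / 11050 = -0.13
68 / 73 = 0.93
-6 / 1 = -6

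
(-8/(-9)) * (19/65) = 152/585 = 0.26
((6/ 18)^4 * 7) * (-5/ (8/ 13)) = -455/ 648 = -0.70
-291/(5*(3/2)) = -194/5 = -38.80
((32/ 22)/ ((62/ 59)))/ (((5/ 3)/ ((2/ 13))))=2832/ 22165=0.13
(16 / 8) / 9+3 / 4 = 35 / 36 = 0.97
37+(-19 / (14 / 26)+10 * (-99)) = -6918 / 7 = -988.29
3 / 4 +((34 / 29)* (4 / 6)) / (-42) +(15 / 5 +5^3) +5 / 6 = 129.56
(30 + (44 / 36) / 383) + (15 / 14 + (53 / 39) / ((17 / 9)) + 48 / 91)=344709905 / 10665018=32.32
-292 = -292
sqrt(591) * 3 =3 * sqrt(591) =72.93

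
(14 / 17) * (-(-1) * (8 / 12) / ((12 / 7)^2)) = 343 / 1836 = 0.19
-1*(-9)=9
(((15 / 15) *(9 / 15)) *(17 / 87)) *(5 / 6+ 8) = 901 / 870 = 1.04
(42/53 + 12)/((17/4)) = 2712/901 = 3.01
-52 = -52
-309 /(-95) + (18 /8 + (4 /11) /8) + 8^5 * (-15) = -2054530409 /4180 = -491514.45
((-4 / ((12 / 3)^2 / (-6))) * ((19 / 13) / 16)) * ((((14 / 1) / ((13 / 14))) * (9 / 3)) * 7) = 58653 / 1352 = 43.38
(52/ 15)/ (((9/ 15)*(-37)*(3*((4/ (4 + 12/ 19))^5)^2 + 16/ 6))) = -1381115985154048/ 29710146630327711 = -0.05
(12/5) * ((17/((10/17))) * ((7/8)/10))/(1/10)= 6069/100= 60.69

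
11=11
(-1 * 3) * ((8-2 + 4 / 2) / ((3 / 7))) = -56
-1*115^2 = -13225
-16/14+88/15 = 496/105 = 4.72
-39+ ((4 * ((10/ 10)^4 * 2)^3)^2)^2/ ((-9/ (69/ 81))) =-24126725/ 243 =-99286.93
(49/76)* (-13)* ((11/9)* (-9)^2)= -63063/76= -829.78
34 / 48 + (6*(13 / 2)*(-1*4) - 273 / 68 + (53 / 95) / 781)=-4822430791 / 30271560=-159.31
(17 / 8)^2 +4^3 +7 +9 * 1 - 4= 5153 / 64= 80.52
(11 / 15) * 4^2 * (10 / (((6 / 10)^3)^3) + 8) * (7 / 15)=24256495648 / 4428675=5477.15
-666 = -666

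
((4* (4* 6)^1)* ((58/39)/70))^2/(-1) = -861184/207025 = -4.16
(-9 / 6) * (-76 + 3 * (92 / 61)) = 6540 / 61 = 107.21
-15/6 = -5/2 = -2.50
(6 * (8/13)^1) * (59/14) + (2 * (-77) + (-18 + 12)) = -13144/91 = -144.44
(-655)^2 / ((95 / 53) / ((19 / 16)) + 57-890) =-22738325 / 44069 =-515.97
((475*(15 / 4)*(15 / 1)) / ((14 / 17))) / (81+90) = 10625 / 56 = 189.73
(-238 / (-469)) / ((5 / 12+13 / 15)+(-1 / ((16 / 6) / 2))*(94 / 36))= -0.75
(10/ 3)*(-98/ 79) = -980/ 237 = -4.14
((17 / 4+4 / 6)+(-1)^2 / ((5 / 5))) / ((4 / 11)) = 781 / 48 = 16.27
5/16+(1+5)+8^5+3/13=6817105/208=32774.54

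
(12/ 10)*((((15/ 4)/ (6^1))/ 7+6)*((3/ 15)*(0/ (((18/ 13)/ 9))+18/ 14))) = 9207/ 4900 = 1.88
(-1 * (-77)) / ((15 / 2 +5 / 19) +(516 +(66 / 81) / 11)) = 79002 / 537457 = 0.15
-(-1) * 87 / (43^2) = 87 / 1849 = 0.05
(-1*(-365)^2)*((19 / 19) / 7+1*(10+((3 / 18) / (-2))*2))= -55821275 / 42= -1329077.98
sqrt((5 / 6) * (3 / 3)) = sqrt(30) / 6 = 0.91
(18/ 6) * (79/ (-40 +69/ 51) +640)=419137/ 219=1913.87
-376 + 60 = -316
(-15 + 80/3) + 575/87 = 530/29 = 18.28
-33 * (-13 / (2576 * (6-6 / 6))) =429 / 12880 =0.03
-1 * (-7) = 7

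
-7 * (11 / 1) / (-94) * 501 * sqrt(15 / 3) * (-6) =-115731 * sqrt(5) / 47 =-5506.01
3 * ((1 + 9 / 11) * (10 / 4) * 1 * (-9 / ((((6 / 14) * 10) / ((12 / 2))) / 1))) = -1890 / 11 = -171.82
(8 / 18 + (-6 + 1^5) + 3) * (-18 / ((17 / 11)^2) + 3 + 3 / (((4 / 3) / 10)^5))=-1536117737 / 13872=-110735.13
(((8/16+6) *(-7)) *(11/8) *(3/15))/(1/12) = -3003/20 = -150.15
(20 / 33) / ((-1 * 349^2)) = -20 / 4019433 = -0.00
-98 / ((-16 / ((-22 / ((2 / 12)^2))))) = -4851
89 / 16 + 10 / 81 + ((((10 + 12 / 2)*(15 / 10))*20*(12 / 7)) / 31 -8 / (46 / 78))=120728375 / 6468336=18.66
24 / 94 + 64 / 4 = 764 / 47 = 16.26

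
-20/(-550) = 2/55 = 0.04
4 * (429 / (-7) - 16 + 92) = 412 / 7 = 58.86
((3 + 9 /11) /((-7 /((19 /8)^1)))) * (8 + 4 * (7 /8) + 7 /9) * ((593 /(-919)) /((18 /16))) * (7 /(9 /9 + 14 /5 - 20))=-87150245 /22108383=-3.94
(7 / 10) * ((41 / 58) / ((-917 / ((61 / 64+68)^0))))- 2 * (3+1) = -607881 / 75980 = -8.00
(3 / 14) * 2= 3 / 7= 0.43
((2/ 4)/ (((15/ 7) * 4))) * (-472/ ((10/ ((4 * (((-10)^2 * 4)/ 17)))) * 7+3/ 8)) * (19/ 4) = -62776/ 537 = -116.90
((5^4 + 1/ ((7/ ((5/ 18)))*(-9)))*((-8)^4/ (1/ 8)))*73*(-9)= -847681699840/ 63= -13455265076.83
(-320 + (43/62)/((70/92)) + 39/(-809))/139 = -280127014/122009335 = -2.30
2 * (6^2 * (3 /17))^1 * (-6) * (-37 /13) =47952 /221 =216.98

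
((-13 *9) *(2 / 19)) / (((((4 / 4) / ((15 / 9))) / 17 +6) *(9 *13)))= -170 / 9747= -0.02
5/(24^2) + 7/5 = 4057/2880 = 1.41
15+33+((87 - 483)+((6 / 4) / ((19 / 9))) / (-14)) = -348.05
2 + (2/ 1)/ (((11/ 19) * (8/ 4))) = 41/ 11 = 3.73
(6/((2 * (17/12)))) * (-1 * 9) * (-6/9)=216/17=12.71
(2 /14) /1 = 1 /7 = 0.14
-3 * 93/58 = -279/58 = -4.81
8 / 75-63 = -4717 / 75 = -62.89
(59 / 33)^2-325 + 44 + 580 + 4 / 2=331270 / 1089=304.20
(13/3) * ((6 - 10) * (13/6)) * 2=-676/9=-75.11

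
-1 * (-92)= 92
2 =2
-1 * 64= -64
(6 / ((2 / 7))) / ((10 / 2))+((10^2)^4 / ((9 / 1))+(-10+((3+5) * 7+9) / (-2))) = 999996553 / 90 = 11111072.81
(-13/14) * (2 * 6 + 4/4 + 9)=-143/7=-20.43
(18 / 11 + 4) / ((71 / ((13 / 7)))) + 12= 66410 / 5467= 12.15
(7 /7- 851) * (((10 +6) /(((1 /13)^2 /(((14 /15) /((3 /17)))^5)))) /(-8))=8775672403062656 /7381125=1188934261.79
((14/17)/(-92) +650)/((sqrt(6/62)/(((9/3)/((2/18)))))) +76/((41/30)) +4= 2444/41 +4574637 * sqrt(93)/782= 56474.19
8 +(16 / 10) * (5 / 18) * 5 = 92 / 9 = 10.22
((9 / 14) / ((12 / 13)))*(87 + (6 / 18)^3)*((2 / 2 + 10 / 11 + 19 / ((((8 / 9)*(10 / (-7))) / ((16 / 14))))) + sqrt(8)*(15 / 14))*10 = -8508175 / 924 + 381875*sqrt(2) / 294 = -7371.07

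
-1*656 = -656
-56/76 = -14/19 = -0.74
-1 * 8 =-8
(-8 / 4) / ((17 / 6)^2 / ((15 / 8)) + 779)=-270 / 105743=-0.00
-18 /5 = -3.60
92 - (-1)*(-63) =29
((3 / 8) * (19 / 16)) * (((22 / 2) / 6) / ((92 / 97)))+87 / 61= 3285677 / 1436672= 2.29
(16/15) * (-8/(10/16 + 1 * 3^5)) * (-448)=458752/29235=15.69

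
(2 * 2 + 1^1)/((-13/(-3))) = 15/13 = 1.15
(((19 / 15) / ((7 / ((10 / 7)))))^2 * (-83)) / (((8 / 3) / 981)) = -9797901 / 4802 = -2040.38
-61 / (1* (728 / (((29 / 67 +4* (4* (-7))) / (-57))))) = -35075 / 213864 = -0.16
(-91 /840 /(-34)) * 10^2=65 /204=0.32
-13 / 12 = -1.08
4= 4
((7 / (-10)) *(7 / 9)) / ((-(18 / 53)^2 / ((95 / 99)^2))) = 248442005 / 57159432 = 4.35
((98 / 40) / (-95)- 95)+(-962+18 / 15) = -2006069 / 1900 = -1055.83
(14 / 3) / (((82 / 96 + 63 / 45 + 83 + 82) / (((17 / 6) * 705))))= 2237200 / 40141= 55.73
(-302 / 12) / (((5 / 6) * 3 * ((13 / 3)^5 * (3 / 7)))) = -28539 / 1856465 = -0.02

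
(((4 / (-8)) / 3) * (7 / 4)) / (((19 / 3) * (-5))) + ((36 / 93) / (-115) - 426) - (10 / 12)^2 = -2080926167 / 4876920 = -426.69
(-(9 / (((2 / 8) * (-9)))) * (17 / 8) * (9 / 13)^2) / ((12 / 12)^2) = 1377 / 338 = 4.07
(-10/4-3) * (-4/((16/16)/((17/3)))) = 374/3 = 124.67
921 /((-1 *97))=-921 /97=-9.49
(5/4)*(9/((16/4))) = 45/16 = 2.81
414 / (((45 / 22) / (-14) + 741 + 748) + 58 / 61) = 7778232 / 27990451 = 0.28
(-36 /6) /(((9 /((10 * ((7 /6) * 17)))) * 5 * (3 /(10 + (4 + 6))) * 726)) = -2380 /9801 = -0.24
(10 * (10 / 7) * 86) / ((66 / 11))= 4300 / 21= 204.76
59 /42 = 1.40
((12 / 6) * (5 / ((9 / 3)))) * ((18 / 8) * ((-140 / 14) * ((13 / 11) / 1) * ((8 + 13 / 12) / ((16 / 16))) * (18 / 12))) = -1207.67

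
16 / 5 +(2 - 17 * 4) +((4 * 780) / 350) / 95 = -208498 / 3325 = -62.71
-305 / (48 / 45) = -4575 / 16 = -285.94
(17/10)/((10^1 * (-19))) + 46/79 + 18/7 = 3304199/1050700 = 3.14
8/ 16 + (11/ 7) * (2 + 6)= 183/ 14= 13.07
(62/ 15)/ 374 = 31/ 2805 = 0.01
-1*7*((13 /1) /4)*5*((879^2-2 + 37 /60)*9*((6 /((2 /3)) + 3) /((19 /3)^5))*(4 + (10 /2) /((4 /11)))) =-655053463194039 /39617584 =-16534412.17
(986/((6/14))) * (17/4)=58667/6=9777.83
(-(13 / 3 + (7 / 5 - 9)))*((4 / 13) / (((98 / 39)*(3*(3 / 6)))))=4 / 15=0.27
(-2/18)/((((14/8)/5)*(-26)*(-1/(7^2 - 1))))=-160/273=-0.59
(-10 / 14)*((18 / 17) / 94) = -45 / 5593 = -0.01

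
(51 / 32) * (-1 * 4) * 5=-255 / 8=-31.88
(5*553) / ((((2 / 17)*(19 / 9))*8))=423045 / 304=1391.60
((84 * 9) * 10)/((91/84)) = 90720/13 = 6978.46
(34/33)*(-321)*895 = -3256010/11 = -296000.91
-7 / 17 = -0.41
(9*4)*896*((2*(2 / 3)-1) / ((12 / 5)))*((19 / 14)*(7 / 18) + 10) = 424480 / 9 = 47164.44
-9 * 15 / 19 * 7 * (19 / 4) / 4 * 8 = -945 / 2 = -472.50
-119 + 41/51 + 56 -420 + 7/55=-1352203/2805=-482.07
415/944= 0.44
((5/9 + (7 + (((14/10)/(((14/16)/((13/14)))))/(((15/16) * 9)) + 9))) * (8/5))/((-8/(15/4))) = -79057/6300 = -12.55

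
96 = 96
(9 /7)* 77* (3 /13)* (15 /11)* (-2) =-810 /13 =-62.31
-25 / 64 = -0.39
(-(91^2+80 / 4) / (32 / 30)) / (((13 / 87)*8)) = -10832805 / 1664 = -6510.10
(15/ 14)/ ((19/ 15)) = 225/ 266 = 0.85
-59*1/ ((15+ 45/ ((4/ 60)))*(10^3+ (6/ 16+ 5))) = -236/ 2774835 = -0.00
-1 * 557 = -557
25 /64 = 0.39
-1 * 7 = -7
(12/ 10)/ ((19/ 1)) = 6/ 95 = 0.06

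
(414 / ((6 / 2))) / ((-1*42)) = -23 / 7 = -3.29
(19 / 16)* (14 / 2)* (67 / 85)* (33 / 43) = 294063 / 58480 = 5.03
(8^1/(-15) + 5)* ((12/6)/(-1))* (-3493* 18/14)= 200598/5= 40119.60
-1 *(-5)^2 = -25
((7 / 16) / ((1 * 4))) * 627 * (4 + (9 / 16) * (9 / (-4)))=768075 / 4096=187.52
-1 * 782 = -782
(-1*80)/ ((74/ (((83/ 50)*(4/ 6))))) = -664/ 555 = -1.20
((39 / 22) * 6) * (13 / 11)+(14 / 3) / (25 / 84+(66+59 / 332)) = 354434321 / 28039693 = 12.64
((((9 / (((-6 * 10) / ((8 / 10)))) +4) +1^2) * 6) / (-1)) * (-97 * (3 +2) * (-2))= -142008 / 5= -28401.60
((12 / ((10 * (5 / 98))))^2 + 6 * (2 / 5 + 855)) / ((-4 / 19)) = -33758193 / 1250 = -27006.55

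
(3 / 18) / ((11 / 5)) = 5 / 66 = 0.08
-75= -75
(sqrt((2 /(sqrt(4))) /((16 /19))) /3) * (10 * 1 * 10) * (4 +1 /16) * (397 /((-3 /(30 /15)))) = -645125 * sqrt(19) /72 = -39056.04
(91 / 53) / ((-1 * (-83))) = 91 / 4399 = 0.02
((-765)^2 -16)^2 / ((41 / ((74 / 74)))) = 342469573681 / 41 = 8352916431.24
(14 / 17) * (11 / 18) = 77 / 153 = 0.50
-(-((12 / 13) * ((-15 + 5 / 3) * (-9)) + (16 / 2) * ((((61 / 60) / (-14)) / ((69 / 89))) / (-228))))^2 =-5658446695578546529 / 461140406672400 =-12270.55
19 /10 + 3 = 49 /10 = 4.90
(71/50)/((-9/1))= -71/450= -0.16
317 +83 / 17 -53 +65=5676 / 17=333.88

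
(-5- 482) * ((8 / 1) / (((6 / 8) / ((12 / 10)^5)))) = -40393728 / 3125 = -12925.99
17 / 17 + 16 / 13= 2.23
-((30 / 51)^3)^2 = -1000000 / 24137569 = -0.04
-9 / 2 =-4.50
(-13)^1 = -13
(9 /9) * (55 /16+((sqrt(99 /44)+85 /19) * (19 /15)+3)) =3361 /240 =14.00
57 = 57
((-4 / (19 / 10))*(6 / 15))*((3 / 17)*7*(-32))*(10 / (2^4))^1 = 6720 / 323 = 20.80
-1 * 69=-69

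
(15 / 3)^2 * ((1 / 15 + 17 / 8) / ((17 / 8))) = 1315 / 51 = 25.78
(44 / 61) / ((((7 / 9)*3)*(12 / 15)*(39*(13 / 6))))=330 / 72163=0.00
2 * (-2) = -4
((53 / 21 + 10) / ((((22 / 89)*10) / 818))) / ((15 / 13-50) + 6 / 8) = -248910038 / 2888655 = -86.17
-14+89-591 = -516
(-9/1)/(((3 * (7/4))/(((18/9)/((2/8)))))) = -96/7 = -13.71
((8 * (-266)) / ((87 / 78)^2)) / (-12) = 359632 / 2523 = 142.54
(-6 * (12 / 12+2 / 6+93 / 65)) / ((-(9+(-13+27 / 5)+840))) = 154 / 7813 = 0.02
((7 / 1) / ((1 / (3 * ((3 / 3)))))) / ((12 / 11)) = 77 / 4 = 19.25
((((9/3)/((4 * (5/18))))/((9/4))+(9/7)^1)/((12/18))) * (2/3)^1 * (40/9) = 232/21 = 11.05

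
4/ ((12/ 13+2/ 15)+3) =780/ 791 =0.99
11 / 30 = 0.37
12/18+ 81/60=121/60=2.02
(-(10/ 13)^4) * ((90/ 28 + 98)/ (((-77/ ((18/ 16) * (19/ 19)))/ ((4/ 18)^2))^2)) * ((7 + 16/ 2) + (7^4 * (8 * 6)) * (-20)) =34894306250/ 820638819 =42.52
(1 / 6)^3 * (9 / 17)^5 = 2187 / 11358856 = 0.00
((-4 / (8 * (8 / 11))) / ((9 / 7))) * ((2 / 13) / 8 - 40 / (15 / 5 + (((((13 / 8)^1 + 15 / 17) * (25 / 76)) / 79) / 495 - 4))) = -1177565036417 / 55027372608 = -21.40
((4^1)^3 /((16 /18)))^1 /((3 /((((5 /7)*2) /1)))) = 240 /7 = 34.29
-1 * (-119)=119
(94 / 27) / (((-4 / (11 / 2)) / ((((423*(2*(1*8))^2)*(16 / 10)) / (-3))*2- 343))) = 299472767 / 540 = 554579.20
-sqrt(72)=-6*sqrt(2)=-8.49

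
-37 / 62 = -0.60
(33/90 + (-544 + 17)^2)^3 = 578401186987998670841/27000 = 21422266184740691.51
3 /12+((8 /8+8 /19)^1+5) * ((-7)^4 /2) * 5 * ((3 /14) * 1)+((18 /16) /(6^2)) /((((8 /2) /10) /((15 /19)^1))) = 8259.39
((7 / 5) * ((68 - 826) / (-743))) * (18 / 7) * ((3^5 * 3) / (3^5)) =40932 / 3715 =11.02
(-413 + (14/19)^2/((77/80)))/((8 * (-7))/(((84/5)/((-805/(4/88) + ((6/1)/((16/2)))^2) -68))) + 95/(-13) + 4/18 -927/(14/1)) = -10730754216/1539870309725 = -0.01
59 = 59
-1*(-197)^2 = -38809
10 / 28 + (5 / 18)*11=215 / 63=3.41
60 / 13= 4.62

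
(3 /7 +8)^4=12117361 /2401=5046.80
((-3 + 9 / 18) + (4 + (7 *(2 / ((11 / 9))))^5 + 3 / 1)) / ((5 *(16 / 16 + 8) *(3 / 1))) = 7057487579 / 4831530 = 1460.71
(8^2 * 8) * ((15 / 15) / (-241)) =-512 / 241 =-2.12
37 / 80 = 0.46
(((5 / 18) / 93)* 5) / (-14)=-25 / 23436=-0.00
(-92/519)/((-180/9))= 23/2595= 0.01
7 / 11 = 0.64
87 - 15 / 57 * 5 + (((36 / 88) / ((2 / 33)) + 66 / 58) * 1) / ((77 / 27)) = 15010691 / 169708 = 88.45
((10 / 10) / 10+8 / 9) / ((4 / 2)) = 89 / 180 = 0.49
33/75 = 11/25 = 0.44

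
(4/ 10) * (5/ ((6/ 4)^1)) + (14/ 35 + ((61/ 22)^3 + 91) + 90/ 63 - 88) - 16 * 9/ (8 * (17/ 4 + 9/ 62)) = 2849633393/ 121866360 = 23.38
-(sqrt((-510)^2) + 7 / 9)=-4597 / 9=-510.78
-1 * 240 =-240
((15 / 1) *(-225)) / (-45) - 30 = 45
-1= -1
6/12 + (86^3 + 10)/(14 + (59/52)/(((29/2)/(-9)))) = 959197553/20050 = 47840.28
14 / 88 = 7 / 44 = 0.16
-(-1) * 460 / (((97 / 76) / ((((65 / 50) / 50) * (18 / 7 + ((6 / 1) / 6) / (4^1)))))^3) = 170883436690031 / 1956542743750000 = 0.09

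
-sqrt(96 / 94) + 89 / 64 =89 / 64-4 * sqrt(141) / 47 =0.38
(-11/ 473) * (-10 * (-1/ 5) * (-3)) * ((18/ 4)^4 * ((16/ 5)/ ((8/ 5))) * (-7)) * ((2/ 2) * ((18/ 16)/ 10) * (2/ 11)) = -1240029/ 75680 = -16.39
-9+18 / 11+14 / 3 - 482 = -15995 / 33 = -484.70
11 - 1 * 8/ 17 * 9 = 6.76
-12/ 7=-1.71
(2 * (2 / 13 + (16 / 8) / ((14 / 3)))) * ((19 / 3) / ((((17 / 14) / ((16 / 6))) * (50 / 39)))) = 16112 / 1275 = 12.64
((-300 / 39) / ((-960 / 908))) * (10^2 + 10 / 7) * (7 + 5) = 805850 / 91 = 8855.49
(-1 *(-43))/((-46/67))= -2881/46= -62.63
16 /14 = 1.14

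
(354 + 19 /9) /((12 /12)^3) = 3205 /9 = 356.11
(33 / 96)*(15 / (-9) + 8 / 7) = -121 / 672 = -0.18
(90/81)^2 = 1.23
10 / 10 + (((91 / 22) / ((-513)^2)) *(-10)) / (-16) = 46318199 / 46317744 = 1.00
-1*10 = -10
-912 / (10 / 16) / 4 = -1824 / 5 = -364.80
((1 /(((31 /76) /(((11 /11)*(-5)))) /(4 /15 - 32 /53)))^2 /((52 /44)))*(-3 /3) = -14.45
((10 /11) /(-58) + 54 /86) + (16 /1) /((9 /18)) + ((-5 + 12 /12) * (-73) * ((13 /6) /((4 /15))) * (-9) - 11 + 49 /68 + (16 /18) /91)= -16294686658475 /763927164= -21330.16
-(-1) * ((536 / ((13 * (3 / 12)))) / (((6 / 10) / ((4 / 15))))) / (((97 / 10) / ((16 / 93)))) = 1372160 / 1055457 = 1.30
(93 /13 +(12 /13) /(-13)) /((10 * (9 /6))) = 0.47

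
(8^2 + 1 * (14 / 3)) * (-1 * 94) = -19364 / 3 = -6454.67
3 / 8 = 0.38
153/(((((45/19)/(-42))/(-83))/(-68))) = -76566504/5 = -15313300.80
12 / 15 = 4 / 5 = 0.80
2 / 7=0.29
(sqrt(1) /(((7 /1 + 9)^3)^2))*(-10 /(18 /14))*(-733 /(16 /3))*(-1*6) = -25655 /67108864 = -0.00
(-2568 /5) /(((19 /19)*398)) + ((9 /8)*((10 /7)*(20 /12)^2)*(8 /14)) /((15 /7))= -2089 /20895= -0.10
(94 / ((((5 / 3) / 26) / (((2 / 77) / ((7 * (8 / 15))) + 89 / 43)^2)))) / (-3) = -22648191078851 / 10743466580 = -2108.09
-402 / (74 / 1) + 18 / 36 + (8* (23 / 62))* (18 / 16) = -1.59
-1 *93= -93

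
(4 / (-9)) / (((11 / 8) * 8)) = -4 / 99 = -0.04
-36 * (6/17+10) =-6336/17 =-372.71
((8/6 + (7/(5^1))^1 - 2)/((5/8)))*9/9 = 88/75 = 1.17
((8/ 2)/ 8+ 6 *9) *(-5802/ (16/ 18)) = -2845881/ 8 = -355735.12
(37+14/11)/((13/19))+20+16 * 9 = 31451/143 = 219.94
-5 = -5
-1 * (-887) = 887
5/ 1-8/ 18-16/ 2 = -31/ 9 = -3.44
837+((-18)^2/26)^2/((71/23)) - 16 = 10454791/11999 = 871.31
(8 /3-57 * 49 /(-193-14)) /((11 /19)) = 21185 /759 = 27.91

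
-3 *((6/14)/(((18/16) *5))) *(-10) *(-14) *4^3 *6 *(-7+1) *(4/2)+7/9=1327111/9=147456.78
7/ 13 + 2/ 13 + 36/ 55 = 963/ 715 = 1.35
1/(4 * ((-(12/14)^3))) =-343/864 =-0.40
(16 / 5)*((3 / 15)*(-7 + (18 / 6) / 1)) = -64 / 25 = -2.56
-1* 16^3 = -4096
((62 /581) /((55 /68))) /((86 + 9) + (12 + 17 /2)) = 8432 /7381605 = 0.00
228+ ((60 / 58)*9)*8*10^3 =2166612 / 29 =74710.76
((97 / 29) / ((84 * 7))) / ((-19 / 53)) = -5141 / 323988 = -0.02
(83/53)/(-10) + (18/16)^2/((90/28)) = 2011/8480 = 0.24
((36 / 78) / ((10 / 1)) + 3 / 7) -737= -335119 / 455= -736.53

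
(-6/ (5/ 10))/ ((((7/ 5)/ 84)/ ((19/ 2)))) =-6840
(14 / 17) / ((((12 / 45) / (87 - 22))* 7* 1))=975 / 34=28.68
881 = 881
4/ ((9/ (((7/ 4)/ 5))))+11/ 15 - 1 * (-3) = 35/ 9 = 3.89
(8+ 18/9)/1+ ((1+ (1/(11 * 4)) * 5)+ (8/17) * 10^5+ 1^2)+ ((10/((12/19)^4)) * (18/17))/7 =35497901143/753984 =47080.44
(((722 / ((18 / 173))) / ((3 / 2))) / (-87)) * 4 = -499624 / 2349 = -212.70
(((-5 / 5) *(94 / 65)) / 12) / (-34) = 47 / 13260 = 0.00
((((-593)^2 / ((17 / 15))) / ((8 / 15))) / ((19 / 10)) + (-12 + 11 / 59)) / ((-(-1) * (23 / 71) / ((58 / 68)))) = 48056652011209 / 59610296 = 806180.40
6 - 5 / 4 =19 / 4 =4.75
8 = 8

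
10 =10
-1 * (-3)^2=-9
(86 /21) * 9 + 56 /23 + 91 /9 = 71585 /1449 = 49.40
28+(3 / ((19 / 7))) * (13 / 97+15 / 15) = 53914 / 1843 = 29.25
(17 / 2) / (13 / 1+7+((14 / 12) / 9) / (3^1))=81 / 191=0.42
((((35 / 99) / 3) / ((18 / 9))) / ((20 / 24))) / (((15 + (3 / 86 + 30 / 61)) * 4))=18361 / 16127694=0.00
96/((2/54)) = 2592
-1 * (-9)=9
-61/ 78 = -0.78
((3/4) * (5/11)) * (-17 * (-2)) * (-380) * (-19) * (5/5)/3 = 306850/11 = 27895.45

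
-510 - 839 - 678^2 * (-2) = 918019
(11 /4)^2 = 121 /16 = 7.56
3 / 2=1.50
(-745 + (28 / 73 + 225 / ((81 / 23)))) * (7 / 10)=-1565333 / 3285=-476.51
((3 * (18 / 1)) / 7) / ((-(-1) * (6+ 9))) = 18 / 35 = 0.51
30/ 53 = 0.57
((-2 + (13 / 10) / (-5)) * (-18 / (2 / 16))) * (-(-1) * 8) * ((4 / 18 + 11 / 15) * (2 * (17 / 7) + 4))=19280512 / 875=22034.87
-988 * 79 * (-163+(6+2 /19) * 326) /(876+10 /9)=-641815434 /3947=-162608.42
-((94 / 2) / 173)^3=-103823 / 5177717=-0.02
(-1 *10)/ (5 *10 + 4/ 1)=-5/ 27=-0.19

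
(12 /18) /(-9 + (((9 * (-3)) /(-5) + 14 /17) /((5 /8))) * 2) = 850 /13917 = 0.06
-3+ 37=34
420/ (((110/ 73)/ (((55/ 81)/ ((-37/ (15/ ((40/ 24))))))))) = -5110/ 111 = -46.04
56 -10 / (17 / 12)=832 / 17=48.94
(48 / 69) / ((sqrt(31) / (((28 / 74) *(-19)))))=-4256 *sqrt(31) / 26381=-0.90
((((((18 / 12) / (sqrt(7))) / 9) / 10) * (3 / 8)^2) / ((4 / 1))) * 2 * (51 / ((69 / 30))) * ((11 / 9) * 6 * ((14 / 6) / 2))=187 * sqrt(7) / 5888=0.08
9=9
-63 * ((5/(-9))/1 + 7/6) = -77/2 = -38.50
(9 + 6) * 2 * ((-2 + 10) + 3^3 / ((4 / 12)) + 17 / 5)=2772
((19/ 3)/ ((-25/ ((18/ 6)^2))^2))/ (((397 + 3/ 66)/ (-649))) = -7324614/ 5459375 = -1.34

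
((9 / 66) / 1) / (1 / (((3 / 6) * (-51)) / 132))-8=-15539 / 1936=-8.03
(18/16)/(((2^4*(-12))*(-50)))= 3/25600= 0.00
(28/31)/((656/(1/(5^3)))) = 7/635500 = 0.00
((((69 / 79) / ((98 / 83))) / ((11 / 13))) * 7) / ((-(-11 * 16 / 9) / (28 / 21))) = 223353 / 535304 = 0.42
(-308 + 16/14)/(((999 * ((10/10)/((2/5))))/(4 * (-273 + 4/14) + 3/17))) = 134.01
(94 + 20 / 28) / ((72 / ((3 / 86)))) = 221 / 4816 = 0.05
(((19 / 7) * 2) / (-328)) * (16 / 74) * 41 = -38 / 259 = -0.15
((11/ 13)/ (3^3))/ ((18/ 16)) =88/ 3159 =0.03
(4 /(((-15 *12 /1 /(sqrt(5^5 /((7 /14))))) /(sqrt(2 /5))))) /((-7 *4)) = 5 /126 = 0.04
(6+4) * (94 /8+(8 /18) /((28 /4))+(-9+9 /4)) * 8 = 25520 /63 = 405.08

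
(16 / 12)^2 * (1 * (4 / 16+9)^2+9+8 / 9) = 13745 / 81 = 169.69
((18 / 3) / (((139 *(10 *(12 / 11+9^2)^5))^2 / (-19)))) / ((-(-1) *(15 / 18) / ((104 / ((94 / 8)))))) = -205009404046304 / 4546450480418656411568671835341225875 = -0.00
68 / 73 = 0.93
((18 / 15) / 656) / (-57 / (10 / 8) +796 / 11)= 33 / 482816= 0.00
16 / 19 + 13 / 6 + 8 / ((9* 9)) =9565 / 3078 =3.11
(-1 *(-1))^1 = 1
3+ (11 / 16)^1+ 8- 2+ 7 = 267 / 16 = 16.69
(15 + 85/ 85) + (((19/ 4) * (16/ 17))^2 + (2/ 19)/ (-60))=5927711/ 164730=35.98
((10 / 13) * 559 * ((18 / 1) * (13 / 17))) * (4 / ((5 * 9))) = 8944 / 17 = 526.12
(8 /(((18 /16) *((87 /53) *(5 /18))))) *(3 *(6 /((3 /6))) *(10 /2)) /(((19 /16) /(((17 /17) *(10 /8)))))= 1628160 /551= 2954.92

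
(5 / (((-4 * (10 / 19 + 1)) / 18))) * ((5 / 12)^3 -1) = 152285 / 11136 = 13.68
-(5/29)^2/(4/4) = -25/841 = -0.03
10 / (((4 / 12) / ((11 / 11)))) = 30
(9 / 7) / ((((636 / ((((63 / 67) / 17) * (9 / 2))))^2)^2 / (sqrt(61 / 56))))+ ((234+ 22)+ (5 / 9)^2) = 234365481 * sqrt(854) / 217579670142128074276864+ 20761 / 81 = 256.31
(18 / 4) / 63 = 1 / 14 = 0.07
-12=-12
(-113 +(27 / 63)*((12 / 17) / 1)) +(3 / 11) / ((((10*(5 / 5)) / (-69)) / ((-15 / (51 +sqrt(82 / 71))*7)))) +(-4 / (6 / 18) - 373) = -238641180555 / 483254002 - 4347*sqrt(5822) / 4060958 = -493.90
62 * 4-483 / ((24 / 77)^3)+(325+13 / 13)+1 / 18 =-23618855 / 1536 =-15376.86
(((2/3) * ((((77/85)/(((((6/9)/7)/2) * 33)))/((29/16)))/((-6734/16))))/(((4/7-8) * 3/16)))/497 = 7168/9849319155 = 0.00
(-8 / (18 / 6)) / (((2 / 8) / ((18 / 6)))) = -32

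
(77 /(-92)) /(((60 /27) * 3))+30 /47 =44343 /86480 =0.51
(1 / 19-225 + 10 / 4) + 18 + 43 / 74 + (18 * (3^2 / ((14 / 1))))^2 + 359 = 289.03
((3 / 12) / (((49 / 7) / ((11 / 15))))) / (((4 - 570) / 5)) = -11 / 47544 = -0.00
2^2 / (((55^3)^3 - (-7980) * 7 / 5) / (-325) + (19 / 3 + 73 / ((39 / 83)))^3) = -219700 / 778306720508117243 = -0.00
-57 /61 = -0.93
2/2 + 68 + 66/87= 2023/29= 69.76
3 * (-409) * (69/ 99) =-9407/ 11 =-855.18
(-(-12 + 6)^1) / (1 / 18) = 108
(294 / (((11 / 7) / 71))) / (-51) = -48706 / 187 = -260.46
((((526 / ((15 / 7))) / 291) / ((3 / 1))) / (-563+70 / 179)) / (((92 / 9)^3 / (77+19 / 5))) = -299550951 / 7923620046200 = -0.00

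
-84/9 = -28/3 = -9.33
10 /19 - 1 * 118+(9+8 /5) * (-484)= -5247.87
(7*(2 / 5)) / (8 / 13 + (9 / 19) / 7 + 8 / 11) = 266266 / 134115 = 1.99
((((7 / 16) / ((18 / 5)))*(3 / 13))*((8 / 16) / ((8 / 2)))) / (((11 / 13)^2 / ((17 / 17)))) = 455 / 92928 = 0.00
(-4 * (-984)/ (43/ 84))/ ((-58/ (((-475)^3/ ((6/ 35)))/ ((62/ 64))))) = 3307135440000000/ 38657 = 85550752515.72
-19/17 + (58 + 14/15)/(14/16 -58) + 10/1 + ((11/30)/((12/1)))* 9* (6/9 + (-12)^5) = -68420.77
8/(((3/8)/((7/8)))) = 56/3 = 18.67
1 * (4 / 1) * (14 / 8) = 7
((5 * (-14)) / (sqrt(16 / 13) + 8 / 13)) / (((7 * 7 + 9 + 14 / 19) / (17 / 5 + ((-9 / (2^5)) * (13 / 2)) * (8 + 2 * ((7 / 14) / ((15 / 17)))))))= -7356895 / 642816 + 7356895 * sqrt(13) / 1285632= 9.19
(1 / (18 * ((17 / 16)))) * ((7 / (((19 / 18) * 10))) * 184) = 10304 / 1615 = 6.38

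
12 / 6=2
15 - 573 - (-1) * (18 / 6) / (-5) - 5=-2818 / 5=-563.60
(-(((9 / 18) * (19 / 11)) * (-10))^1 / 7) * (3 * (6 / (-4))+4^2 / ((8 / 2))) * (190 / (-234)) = 9025 / 18018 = 0.50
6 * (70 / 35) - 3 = 9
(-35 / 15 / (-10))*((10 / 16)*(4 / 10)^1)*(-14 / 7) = -7 / 60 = -0.12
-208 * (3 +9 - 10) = -416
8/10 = 4/5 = 0.80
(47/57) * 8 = 376/57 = 6.60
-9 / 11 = -0.82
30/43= 0.70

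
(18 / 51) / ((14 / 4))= 12 / 119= 0.10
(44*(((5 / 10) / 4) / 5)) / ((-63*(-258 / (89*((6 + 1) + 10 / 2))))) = 979 / 13545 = 0.07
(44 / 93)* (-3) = -44 / 31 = -1.42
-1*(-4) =4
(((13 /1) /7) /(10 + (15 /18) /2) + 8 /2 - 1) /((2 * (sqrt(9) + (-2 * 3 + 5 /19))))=-52839 /91000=-0.58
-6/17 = -0.35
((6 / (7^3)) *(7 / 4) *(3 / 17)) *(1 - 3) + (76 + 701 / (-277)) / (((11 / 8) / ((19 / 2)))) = 1288353685 / 2538151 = 507.60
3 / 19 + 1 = 22 / 19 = 1.16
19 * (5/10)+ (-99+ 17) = -145/2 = -72.50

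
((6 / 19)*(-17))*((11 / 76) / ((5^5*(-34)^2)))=-33 / 153425000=-0.00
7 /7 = 1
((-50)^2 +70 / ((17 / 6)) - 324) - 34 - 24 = 36426 / 17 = 2142.71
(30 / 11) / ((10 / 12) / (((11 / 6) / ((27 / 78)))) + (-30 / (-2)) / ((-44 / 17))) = -104 / 215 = -0.48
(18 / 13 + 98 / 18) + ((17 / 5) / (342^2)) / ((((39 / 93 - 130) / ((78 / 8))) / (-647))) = 21395068837 / 3132295920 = 6.83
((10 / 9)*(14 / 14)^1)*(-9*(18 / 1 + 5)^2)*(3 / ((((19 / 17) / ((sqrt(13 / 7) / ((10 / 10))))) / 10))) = -2697900*sqrt(91) / 133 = -193506.21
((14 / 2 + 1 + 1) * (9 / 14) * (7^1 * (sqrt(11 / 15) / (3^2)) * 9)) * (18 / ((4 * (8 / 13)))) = 3159 * sqrt(165) / 160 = 253.61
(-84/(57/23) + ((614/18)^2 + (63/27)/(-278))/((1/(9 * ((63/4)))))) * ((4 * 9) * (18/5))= 21371126.25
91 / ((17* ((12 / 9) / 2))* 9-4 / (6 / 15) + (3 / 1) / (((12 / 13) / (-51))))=-364 / 295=-1.23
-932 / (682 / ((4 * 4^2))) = -29824 / 341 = -87.46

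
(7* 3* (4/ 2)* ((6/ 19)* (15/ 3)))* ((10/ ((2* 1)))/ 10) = 630/ 19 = 33.16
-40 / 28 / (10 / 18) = -18 / 7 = -2.57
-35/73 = -0.48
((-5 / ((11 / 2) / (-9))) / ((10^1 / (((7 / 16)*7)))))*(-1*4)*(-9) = 3969 / 44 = 90.20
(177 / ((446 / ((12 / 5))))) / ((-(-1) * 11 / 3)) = 3186 / 12265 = 0.26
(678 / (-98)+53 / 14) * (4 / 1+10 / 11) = -8289 / 539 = -15.38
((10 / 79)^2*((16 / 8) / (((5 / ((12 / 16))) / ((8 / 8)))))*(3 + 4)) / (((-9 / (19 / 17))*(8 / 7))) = -4655 / 1273164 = -0.00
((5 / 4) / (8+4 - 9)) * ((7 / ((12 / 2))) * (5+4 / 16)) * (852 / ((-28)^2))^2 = 75615 / 25088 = 3.01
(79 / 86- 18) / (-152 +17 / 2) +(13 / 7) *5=116064 / 12341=9.40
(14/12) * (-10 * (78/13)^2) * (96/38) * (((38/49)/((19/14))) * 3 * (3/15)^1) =-6912/19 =-363.79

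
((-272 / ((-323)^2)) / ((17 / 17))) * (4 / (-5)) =64 / 30685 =0.00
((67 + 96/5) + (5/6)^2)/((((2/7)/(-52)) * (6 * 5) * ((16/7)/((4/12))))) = -76.88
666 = 666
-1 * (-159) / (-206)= -159 / 206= -0.77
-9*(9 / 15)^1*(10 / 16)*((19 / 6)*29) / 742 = -4959 / 11872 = -0.42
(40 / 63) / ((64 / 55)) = 275 / 504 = 0.55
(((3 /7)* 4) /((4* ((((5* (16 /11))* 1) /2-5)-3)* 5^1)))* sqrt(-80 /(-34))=-11* sqrt(170) /4760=-0.03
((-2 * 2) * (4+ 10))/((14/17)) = -68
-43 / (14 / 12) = -258 / 7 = -36.86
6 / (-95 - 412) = -2 / 169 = -0.01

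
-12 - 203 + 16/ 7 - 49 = -1832/ 7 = -261.71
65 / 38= 1.71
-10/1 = -10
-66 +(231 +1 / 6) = 991 / 6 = 165.17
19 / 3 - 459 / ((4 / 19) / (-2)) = 26201 / 6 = 4366.83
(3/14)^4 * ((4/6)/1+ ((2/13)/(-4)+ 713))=1502901/998816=1.50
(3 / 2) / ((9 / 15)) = 5 / 2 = 2.50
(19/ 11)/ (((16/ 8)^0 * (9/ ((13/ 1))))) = 247/ 99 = 2.49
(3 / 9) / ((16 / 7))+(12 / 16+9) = 475 / 48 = 9.90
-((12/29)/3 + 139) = -4035/29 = -139.14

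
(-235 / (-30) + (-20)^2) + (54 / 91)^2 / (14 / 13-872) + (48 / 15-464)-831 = -10625452147 / 12020190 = -883.97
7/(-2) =-7/2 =-3.50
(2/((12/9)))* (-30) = -45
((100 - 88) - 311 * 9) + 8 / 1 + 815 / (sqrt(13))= -2779 + 815 * sqrt(13) / 13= -2552.96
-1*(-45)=45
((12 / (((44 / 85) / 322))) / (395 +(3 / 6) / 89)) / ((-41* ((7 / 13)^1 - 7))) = 98345 / 1378707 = 0.07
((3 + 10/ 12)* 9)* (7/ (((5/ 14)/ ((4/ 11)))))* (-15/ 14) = -2898/ 11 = -263.45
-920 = -920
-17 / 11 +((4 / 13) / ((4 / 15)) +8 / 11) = 48 / 143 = 0.34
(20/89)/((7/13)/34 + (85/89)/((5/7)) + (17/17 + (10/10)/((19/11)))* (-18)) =-167960/20231321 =-0.01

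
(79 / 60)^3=2.28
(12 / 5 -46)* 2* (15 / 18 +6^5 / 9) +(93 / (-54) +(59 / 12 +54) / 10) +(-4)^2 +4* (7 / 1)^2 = -27071027 / 360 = -75197.30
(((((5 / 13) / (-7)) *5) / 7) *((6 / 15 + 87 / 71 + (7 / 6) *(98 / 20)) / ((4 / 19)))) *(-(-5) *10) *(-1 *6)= 74282875 / 180908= 410.61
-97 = -97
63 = 63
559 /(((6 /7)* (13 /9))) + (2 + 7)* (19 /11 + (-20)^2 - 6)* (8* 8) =5024589 /22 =228390.41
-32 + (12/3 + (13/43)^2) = -51603/1849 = -27.91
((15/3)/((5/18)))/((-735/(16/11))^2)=512/7263025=0.00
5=5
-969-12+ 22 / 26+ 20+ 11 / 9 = -112195 / 117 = -958.93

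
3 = 3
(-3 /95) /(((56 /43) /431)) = -10.45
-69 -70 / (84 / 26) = -272 / 3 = -90.67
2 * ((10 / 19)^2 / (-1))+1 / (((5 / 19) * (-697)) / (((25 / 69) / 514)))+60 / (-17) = -36439930655 / 8923848522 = -4.08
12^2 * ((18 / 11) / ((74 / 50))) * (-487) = -31557600 / 407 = -77537.10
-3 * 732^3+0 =-1176669504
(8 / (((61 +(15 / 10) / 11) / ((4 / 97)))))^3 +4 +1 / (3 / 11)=51075179397517367 / 6661979784883875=7.67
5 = 5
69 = 69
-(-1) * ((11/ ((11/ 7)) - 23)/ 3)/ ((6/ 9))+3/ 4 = -29/ 4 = -7.25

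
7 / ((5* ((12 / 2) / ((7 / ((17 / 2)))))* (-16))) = -49 / 4080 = -0.01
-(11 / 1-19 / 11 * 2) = -83 / 11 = -7.55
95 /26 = 3.65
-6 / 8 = -0.75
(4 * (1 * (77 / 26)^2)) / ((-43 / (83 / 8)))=-492107 / 58136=-8.46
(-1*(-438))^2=191844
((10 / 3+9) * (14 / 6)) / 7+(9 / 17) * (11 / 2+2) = 2473 / 306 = 8.08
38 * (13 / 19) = 26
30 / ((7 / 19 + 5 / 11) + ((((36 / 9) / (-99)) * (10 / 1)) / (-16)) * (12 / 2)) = 18810 / 611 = 30.79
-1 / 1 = -1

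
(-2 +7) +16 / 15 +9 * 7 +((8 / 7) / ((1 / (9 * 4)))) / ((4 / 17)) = 25612 / 105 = 243.92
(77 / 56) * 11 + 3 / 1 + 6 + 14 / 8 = 207 / 8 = 25.88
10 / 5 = 2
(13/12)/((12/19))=247/144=1.72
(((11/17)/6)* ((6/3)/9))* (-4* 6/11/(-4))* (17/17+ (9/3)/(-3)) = 0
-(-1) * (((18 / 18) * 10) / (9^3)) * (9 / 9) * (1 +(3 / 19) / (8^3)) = 0.01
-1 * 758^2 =-574564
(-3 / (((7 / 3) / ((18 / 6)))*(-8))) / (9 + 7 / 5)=135 / 2912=0.05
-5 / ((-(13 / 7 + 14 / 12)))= 210 / 127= 1.65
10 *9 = 90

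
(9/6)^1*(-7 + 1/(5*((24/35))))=-161/16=-10.06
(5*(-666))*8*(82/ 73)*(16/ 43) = -11134.65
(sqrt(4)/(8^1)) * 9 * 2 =9/2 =4.50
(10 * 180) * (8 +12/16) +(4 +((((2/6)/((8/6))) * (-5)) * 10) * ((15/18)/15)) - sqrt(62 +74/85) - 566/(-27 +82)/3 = 31184753/1980 - 4 * sqrt(28390)/85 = 15741.95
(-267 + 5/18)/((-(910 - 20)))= 4801/16020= 0.30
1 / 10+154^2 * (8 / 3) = 1897283 / 30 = 63242.77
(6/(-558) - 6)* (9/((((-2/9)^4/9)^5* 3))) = -401304975119745597122569191/32505856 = -12345620897346791824.91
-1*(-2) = 2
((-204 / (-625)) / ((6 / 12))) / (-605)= -408 / 378125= -0.00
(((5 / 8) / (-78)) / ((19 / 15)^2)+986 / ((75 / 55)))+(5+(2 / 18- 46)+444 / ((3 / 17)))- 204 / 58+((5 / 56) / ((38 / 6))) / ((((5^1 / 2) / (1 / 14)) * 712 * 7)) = 38225150553596633 / 11965343382720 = 3194.66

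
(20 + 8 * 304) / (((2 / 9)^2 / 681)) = 33813693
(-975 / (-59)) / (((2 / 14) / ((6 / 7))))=5850 / 59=99.15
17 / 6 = 2.83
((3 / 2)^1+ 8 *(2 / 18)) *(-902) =-2154.78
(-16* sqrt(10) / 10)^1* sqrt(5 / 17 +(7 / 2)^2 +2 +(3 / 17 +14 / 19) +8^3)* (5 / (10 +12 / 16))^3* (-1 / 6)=1.95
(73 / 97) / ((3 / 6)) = 146 / 97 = 1.51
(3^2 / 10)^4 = 6561 / 10000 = 0.66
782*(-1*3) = -2346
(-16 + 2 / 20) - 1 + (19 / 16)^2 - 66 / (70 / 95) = -105.06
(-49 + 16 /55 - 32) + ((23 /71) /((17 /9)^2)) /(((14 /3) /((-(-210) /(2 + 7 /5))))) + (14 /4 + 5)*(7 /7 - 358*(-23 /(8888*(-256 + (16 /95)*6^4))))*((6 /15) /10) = -21994261679825549 /277790358630400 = -79.18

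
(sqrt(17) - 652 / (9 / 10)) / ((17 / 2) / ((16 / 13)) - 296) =2.49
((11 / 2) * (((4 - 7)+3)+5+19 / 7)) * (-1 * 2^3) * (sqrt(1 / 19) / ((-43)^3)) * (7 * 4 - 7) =7128 * sqrt(19) / 1510633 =0.02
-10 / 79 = -0.13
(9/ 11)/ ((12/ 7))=21/ 44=0.48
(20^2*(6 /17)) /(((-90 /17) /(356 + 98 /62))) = -295600 /31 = -9535.48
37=37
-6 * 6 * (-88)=3168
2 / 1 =2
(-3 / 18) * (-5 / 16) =5 / 96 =0.05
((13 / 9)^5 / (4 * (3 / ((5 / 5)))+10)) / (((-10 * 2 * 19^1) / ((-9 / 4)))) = 371293 / 219399840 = 0.00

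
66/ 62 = 1.06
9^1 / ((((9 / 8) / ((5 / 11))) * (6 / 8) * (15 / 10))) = 320 / 99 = 3.23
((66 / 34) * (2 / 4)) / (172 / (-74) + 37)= 1221 / 43622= 0.03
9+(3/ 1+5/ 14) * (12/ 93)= 2047/ 217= 9.43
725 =725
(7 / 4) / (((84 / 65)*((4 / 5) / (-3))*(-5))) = 65 / 64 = 1.02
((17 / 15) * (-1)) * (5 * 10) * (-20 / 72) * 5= 2125 / 27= 78.70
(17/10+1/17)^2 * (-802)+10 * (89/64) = -570381691/231200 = -2467.05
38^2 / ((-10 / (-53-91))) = 103968 / 5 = 20793.60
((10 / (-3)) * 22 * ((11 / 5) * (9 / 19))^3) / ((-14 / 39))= 231.19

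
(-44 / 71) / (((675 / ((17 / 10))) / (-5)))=374 / 47925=0.01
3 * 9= 27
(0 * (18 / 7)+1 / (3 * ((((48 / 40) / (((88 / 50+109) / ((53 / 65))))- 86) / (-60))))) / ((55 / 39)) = 155987 / 945824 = 0.16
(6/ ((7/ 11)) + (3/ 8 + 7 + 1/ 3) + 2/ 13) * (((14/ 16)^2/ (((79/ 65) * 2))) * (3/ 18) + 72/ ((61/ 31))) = 5121198619207/ 8082966528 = 633.58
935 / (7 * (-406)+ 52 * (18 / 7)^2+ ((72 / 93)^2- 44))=-44028215 / 119679702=-0.37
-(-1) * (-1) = -1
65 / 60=13 / 12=1.08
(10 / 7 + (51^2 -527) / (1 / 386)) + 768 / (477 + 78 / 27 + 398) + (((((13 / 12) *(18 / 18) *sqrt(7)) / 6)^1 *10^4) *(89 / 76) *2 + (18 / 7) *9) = 723125 *sqrt(7) / 171 + 44278200504 / 55307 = 811777.80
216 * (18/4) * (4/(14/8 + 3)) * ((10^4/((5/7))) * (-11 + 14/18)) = -2225664000/19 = -117140210.53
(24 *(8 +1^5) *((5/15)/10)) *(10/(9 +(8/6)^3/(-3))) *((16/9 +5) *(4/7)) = 158112/4655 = 33.97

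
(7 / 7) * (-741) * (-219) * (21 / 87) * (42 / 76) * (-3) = -3766581 / 58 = -64941.05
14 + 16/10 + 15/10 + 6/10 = 177/10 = 17.70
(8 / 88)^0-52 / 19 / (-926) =8823 / 8797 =1.00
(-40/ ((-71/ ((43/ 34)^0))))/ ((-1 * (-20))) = 2/ 71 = 0.03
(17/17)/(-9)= -1/9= -0.11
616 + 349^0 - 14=603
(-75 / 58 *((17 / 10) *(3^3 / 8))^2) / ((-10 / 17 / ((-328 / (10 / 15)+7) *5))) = -5211194535 / 29696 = -175484.73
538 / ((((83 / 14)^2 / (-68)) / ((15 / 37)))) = -421.97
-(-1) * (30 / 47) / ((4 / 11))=165 / 94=1.76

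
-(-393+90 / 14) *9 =3479.14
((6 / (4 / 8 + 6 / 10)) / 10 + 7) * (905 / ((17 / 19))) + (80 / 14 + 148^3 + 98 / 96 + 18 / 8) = 204168373657 / 62832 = 3249432.99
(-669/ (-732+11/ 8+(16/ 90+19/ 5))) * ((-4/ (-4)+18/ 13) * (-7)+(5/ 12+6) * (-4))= -132622560/ 3400709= -39.00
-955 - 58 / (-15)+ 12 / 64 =-228227 / 240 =-950.95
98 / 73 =1.34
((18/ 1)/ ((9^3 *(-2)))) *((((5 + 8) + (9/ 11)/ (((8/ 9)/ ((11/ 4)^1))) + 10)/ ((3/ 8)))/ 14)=-817/ 13608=-0.06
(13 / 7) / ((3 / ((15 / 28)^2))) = 0.18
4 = 4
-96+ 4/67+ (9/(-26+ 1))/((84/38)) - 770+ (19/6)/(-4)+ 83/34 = -4135373351/4783800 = -864.45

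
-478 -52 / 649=-310274 / 649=-478.08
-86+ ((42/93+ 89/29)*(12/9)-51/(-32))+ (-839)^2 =20248106169/28768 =703841.29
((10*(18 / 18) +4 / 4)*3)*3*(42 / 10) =2079 / 5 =415.80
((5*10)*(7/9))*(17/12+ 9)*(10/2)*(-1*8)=-437500/27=-16203.70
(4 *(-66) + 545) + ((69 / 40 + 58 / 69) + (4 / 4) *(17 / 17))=785401 / 2760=284.57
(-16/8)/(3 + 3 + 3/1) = -2/9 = -0.22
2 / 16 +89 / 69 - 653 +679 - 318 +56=-129491 / 552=-234.59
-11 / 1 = -11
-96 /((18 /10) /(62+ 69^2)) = -771680 /3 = -257226.67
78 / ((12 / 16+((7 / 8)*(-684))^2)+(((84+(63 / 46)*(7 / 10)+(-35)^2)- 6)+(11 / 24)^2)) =0.00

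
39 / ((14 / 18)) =351 / 7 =50.14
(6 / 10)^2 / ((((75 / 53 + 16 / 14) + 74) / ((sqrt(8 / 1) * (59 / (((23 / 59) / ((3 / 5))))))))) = 69738354 * sqrt(2) / 81658625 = 1.21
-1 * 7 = -7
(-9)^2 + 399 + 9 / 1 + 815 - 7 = 1297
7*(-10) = -70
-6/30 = -1/5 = -0.20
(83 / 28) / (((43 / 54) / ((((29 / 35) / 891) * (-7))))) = -0.02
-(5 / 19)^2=-25 / 361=-0.07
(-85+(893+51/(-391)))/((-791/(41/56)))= -761821/1018808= -0.75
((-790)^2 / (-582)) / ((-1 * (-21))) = -312050 / 6111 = -51.06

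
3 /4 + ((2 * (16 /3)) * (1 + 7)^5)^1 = 4194313 /12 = 349526.08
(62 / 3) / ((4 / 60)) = 310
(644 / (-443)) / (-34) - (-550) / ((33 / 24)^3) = 192832562 / 911251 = 211.61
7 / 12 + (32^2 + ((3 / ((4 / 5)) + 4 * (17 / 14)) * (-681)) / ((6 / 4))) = -2883.06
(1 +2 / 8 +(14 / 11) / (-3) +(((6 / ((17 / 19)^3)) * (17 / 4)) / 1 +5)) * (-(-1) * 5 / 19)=7901615 / 724812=10.90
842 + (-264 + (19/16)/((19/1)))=578.06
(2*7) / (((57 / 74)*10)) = 518 / 285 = 1.82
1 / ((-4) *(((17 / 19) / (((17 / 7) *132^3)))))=-1560692.57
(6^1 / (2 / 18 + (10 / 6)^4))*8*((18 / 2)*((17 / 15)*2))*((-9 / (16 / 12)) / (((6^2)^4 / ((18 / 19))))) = -459 / 963680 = -0.00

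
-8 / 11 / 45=-0.02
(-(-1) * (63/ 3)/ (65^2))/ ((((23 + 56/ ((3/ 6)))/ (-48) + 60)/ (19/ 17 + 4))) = 9744/ 21906625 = 0.00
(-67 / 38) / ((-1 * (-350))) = -67 / 13300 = -0.01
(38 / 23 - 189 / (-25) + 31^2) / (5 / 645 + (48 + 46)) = 10.32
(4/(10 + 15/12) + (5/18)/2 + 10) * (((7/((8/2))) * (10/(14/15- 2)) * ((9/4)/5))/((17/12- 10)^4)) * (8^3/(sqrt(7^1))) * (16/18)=-104454144 * sqrt(7)/112550881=-2.46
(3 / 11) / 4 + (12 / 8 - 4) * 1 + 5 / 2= 3 / 44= 0.07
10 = 10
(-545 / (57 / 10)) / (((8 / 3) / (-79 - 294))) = 1016425 / 76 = 13374.01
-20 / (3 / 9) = -60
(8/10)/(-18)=-2/45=-0.04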